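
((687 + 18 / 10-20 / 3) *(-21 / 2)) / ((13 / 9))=-322308 / 65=-4958.58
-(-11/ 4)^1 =11/ 4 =2.75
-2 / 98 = -1 / 49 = -0.02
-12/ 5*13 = -156/ 5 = -31.20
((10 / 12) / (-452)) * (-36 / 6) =5 / 452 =0.01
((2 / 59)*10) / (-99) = -20 / 5841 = -0.00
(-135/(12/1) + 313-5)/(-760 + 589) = -1187/684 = -1.74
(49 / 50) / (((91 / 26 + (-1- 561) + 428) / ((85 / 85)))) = -0.01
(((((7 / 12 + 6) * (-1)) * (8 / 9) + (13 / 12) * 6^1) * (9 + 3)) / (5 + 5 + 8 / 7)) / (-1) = -245 / 351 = -0.70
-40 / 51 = -0.78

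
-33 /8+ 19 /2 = 5.38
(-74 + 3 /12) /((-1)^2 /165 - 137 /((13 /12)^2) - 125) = 8226075 /26962304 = 0.31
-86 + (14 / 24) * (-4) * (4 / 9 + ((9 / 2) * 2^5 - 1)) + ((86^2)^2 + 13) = 1476911024 / 27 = 54700408.30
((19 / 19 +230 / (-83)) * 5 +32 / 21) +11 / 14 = -22819 / 3486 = -6.55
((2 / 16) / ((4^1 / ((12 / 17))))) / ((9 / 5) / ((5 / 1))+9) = 25 / 10608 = 0.00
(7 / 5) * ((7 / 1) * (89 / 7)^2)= 1584.20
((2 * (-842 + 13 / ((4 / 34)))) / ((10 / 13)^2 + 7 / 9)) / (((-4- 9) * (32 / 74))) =6333327 / 33328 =190.03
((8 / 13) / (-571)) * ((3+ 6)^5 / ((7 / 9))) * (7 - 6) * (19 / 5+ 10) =-293355432 / 259805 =-1129.14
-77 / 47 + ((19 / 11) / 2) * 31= 25989 / 1034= 25.13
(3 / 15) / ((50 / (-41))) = -41 / 250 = -0.16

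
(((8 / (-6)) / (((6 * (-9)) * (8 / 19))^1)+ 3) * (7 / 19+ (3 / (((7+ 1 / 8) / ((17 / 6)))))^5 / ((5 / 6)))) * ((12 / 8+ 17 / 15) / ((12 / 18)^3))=256578666890419 / 2888121873600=88.84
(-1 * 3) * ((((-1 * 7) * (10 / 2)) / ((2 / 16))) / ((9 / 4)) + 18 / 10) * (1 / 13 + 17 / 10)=424963 / 650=653.79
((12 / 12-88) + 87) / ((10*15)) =0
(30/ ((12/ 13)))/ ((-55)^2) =13/ 1210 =0.01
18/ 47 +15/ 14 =957/ 658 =1.45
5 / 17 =0.29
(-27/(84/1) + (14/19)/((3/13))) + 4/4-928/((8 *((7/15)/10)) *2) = -1977421/1596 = -1238.99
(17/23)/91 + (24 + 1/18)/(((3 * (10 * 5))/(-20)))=-903974/282555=-3.20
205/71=2.89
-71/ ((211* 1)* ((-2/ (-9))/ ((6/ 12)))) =-639/ 844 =-0.76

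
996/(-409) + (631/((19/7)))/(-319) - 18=-52464391/2478949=-21.16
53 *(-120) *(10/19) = -63600/19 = -3347.37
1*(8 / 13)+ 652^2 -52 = 5525684 / 13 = 425052.62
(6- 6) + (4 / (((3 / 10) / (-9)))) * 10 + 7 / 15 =-17993 / 15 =-1199.53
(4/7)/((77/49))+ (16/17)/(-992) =4205/11594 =0.36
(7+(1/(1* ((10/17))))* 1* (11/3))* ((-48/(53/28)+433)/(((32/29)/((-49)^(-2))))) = 49747673/24432576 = 2.04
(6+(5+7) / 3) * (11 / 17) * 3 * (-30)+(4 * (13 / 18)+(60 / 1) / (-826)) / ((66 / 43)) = -1210517846 / 2085237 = -580.52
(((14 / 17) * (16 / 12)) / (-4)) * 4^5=-14336 / 51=-281.10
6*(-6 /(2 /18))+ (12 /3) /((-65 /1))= -21064 /65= -324.06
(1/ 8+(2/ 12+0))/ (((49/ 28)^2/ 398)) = 796/ 21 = 37.90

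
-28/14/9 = -2/9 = -0.22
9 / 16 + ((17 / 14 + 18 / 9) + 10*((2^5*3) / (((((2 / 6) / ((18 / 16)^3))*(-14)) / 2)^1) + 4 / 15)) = -194665 / 336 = -579.36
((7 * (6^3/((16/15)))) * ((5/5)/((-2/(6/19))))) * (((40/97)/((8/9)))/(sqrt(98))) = -54675 * sqrt(2)/7372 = -10.49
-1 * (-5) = 5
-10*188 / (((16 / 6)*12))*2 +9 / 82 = -4813 / 41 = -117.39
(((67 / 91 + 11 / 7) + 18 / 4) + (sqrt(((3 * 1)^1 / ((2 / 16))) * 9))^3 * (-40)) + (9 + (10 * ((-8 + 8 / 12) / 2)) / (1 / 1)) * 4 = -51840 * sqrt(6) - 8101 / 78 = -127085.41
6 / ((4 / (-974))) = -1461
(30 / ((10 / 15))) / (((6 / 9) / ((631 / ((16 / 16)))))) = 85185 / 2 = 42592.50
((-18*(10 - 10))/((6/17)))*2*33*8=0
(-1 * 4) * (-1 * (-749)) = -2996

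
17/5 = 3.40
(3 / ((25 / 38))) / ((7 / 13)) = 1482 / 175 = 8.47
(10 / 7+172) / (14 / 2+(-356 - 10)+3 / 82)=-0.48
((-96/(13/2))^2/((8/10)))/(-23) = -46080/3887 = -11.85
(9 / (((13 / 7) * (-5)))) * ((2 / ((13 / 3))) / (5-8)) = 126 / 845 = 0.15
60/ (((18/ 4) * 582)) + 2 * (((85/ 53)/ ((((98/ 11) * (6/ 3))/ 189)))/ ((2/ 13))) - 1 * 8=213.17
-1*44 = -44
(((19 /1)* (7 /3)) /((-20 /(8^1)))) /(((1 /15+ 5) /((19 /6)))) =-133 /12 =-11.08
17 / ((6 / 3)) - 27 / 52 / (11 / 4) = 2377 / 286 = 8.31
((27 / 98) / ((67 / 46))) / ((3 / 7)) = 207 / 469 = 0.44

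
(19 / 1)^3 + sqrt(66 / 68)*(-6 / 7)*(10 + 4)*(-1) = 6*sqrt(1122) / 17 + 6859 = 6870.82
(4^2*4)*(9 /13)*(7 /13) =4032 /169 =23.86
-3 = -3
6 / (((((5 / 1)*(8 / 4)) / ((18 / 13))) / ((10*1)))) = 108 / 13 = 8.31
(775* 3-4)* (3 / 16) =6963 / 16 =435.19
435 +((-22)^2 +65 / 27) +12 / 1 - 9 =24959 / 27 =924.41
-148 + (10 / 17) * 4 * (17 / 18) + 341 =1757 / 9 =195.22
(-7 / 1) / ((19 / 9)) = -63 / 19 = -3.32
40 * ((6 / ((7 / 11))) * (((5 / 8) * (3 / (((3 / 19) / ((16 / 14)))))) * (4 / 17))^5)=20918084352000000 / 167044756193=125224.43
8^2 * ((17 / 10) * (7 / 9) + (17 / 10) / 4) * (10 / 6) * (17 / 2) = 42772 / 27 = 1584.15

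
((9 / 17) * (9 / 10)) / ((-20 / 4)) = -81 / 850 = -0.10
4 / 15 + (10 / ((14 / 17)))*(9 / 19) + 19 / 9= 48656 / 5985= 8.13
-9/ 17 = -0.53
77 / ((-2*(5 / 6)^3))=-8316 / 125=-66.53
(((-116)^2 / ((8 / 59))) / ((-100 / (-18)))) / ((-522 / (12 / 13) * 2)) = -5133 / 325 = -15.79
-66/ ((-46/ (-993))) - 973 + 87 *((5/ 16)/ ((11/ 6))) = -4823009/ 2024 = -2382.91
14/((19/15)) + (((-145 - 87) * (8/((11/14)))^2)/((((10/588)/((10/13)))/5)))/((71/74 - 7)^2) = -296711886559970/1990563861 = -149059.22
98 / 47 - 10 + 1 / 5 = -1813 / 235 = -7.71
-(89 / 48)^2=-7921 / 2304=-3.44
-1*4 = -4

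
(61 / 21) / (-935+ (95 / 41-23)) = -2501 / 822843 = -0.00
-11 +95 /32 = -257 /32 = -8.03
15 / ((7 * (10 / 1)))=3 / 14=0.21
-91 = -91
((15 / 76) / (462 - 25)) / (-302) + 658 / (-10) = -3299877971 / 50150120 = -65.80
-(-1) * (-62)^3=-238328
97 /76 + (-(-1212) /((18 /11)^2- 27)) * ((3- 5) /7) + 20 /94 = 385752869 /24528924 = 15.73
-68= -68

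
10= 10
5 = 5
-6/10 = -3/5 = -0.60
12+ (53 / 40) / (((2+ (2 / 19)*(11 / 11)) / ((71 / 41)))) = 858697 / 65600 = 13.09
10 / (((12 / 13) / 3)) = 65 / 2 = 32.50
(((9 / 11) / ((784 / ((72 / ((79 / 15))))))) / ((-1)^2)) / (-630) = -27 / 1192268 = -0.00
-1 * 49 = -49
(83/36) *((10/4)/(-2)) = -415/144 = -2.88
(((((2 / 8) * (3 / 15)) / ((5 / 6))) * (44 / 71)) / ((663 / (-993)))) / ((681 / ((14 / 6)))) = -50974 / 267139275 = -0.00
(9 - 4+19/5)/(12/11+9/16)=7744/1455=5.32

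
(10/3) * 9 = 30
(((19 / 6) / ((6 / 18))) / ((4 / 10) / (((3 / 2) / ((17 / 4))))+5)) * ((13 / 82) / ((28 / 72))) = 33345 / 52808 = 0.63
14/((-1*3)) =-14/3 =-4.67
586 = 586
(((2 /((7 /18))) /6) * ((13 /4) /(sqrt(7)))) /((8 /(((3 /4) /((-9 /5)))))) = -65 * sqrt(7) /3136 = -0.05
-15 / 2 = -7.50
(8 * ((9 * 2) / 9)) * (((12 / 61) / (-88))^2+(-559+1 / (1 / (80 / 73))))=-293391440684 / 32867593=-8926.47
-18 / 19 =-0.95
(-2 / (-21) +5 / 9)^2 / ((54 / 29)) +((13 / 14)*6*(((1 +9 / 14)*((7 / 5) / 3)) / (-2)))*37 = -168875977 / 2143260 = -78.79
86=86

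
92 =92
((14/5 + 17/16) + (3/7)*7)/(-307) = -549/24560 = -0.02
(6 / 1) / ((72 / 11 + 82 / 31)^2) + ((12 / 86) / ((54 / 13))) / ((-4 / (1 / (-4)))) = 1111939285 / 15204387888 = 0.07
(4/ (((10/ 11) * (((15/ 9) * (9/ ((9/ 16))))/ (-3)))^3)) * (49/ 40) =-47544651/ 5120000000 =-0.01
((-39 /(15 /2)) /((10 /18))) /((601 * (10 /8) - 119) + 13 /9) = -8424 /570325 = -0.01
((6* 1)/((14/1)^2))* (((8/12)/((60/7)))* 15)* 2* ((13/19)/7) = 13/1862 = 0.01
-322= -322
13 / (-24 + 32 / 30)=-195 / 344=-0.57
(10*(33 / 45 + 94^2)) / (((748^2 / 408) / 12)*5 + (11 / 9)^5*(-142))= 480.01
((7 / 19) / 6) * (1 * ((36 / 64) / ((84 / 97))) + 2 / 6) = 1321 / 21888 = 0.06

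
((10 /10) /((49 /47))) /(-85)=-47 /4165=-0.01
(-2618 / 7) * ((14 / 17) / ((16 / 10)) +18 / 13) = -18469 / 26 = -710.35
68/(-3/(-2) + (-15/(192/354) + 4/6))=-2.67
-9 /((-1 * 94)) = 9 /94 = 0.10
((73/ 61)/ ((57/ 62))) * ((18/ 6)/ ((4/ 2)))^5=183303/ 18544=9.88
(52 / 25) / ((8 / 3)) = 39 / 50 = 0.78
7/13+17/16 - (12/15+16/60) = 1667/3120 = 0.53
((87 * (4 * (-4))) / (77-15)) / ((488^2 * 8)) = -87 / 7382464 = -0.00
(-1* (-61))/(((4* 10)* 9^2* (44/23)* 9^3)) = 1403/103926240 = 0.00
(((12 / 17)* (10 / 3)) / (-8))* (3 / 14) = -15 / 238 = -0.06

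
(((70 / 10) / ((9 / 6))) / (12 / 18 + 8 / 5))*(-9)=-315 / 17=-18.53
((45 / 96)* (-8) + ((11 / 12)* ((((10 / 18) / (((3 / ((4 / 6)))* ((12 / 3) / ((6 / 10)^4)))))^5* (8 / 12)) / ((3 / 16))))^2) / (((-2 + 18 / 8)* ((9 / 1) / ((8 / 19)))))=-81472098827362060546874758 / 116097740828990936279296875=-0.70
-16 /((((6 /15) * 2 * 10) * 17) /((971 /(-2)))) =971 /17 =57.12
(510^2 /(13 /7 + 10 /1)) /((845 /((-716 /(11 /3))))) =-782172720 /154297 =-5069.27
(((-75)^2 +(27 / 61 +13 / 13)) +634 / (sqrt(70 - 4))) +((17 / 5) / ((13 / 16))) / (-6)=317 * sqrt(66) / 33 +66918239 / 11895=5703.79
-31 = -31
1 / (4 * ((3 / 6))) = 1 / 2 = 0.50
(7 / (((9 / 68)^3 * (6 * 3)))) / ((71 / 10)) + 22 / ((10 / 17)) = 61.02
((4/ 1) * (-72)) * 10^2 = -28800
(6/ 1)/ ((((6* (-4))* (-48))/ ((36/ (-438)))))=-1/ 2336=-0.00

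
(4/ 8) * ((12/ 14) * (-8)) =-24/ 7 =-3.43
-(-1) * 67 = 67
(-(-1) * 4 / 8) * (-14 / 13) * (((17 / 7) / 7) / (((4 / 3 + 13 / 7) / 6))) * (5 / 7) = -1530 / 6097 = -0.25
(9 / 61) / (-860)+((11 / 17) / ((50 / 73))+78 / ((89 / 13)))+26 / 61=5065528597 / 396859900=12.76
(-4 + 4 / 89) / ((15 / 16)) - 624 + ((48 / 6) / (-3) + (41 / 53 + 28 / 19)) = -281702173 / 448115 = -628.64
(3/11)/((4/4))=3/11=0.27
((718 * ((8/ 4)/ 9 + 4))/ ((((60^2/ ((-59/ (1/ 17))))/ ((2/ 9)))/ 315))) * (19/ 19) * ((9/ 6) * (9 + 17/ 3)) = -526792651/ 405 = -1300722.60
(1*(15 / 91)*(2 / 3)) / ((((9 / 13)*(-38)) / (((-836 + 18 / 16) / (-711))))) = -33395 / 6808536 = -0.00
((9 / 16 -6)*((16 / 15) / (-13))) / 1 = 29 / 65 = 0.45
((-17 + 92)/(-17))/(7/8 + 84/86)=-2.38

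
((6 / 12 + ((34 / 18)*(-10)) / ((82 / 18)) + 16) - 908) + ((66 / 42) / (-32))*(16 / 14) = -7197865 / 8036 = -895.70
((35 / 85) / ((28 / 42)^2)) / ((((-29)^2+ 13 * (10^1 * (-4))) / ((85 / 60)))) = 7 / 1712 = 0.00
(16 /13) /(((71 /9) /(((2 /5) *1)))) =288 /4615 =0.06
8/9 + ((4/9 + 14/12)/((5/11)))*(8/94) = 2518/2115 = 1.19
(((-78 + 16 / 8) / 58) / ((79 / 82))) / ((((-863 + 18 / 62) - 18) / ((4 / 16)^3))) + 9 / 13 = 9007352945 / 13010167456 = 0.69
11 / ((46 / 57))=627 / 46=13.63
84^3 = 592704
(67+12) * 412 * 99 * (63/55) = 3690943.20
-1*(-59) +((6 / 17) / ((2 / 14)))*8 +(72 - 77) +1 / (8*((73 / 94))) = 366967 / 4964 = 73.93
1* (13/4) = 13/4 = 3.25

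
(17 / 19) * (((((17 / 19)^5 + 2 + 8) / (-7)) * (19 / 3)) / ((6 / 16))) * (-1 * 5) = 114.13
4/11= 0.36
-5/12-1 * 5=-5.42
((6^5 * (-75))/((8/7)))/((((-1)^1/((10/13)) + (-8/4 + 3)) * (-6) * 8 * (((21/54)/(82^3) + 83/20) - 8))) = 251217045000/27292711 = 9204.55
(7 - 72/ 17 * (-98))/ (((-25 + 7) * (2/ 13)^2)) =-1212575/ 1224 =-990.67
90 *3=270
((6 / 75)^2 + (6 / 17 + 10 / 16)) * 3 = 251007 / 85000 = 2.95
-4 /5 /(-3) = 4 /15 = 0.27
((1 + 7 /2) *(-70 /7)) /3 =-15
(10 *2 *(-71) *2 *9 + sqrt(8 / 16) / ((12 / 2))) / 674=-12780 / 337 + sqrt(2) / 8088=-37.92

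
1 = 1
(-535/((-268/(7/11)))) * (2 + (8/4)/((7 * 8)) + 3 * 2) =120375/11792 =10.21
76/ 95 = 4/ 5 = 0.80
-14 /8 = -1.75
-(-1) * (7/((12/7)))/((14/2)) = 7/12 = 0.58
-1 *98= -98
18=18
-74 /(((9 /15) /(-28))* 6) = 5180 /9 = 575.56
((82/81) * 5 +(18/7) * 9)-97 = -39007/567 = -68.80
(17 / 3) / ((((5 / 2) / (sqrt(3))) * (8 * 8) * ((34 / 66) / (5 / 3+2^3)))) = 319 * sqrt(3) / 480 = 1.15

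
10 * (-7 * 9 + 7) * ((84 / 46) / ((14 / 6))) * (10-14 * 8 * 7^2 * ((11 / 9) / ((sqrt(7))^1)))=-100800 / 23 + 9658880 * sqrt(7) / 23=1106704.11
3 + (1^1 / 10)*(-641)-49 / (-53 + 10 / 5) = -30671 / 510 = -60.14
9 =9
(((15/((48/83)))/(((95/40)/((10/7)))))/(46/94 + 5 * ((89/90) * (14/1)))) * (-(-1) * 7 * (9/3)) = 2633175/560272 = 4.70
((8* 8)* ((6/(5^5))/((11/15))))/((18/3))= 0.03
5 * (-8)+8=-32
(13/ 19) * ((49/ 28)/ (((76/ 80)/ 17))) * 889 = 6876415/ 361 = 19048.24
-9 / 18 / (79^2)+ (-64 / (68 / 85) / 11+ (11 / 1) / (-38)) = -9864005 / 1304369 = -7.56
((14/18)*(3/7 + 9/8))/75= 29/1800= 0.02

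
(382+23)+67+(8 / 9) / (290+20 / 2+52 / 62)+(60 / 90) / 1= 19836526 / 41967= 472.67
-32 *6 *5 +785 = -175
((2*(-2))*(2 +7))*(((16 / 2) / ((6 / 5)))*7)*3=-5040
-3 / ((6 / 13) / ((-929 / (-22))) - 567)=12077 / 2282509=0.01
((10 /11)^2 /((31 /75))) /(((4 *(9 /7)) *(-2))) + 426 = 9583181 /22506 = 425.81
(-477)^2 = 227529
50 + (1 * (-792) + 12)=-730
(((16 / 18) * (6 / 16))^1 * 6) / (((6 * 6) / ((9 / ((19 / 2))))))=1 / 19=0.05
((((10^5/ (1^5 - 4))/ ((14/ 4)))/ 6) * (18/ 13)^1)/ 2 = -100000/ 91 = -1098.90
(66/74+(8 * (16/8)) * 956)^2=320339020225/1369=233994901.55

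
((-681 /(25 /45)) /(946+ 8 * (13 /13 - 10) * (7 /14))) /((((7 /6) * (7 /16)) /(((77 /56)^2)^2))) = -269204067 /28537600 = -9.43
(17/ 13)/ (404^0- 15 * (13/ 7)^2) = -833/ 32318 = -0.03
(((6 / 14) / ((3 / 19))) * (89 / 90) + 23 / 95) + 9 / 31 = 1193567 / 371070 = 3.22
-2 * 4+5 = -3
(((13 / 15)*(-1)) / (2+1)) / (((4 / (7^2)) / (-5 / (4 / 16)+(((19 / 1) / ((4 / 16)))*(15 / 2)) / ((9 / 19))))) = -226135 / 54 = -4187.69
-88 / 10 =-44 / 5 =-8.80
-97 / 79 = -1.23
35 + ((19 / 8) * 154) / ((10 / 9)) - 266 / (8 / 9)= 2597 / 40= 64.92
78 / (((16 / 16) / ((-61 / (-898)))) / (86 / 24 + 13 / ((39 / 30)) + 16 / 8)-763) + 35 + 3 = 329435324 / 8692765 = 37.90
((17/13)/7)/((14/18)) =153/637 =0.24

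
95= 95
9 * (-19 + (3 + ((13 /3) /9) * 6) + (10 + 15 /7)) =-61 /7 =-8.71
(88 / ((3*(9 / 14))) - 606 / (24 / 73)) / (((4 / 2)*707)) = -194143 / 152712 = -1.27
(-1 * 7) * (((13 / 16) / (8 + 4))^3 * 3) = -15379 / 2359296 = -0.01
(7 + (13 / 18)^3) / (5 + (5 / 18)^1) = 43021 / 30780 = 1.40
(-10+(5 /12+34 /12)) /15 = -9 /20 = -0.45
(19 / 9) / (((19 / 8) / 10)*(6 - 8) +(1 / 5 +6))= 760 / 2061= 0.37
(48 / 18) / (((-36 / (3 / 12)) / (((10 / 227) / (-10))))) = 1 / 12258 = 0.00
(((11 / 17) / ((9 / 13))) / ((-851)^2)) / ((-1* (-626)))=143 / 69362523378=0.00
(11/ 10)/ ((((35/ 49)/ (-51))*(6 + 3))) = -1309/ 150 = -8.73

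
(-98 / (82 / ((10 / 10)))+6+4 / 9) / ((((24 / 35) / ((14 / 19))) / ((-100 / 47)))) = -11864125 / 988551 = -12.00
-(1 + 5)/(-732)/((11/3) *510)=1/228140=0.00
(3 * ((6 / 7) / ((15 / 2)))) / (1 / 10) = 24 / 7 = 3.43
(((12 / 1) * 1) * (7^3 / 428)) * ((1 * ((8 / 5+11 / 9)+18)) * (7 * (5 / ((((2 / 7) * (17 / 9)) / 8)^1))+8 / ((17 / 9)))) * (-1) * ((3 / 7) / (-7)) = 58322628 / 9095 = 6412.60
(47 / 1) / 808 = 47 / 808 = 0.06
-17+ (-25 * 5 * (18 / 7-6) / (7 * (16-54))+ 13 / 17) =-282456 / 15827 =-17.85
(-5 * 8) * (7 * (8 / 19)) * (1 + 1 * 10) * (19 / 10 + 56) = -75087.16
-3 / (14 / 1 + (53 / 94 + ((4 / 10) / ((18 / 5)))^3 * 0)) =-282 / 1369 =-0.21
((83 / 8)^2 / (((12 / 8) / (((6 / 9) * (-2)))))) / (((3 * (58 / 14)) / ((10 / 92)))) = -241115 / 288144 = -0.84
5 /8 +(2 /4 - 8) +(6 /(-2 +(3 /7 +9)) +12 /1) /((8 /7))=901 /208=4.33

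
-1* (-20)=20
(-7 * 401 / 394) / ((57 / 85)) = -238595 / 22458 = -10.62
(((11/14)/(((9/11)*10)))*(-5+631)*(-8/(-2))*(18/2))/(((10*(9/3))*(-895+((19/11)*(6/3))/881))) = -0.08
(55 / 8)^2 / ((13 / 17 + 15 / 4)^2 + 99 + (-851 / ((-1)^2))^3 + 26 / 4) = -874225 / 11398990934972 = -0.00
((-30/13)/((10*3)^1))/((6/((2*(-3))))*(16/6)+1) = 3/65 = 0.05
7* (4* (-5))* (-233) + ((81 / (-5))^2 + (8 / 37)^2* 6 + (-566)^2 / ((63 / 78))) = 308702419889 / 718725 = 429513.96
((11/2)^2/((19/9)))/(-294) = -363/7448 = -0.05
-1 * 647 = -647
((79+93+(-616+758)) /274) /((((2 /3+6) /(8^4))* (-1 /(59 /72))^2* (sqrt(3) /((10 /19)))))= 17488544* sqrt(3) /210843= 143.67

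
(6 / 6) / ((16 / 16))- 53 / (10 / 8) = -207 / 5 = -41.40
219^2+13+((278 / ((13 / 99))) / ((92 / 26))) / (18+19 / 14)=299214596 / 6233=48004.91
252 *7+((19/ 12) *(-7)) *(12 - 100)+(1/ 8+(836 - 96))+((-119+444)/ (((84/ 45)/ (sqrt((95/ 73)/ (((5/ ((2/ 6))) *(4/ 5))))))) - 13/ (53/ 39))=1625 *sqrt(20805)/ 4088+4413703/ 1272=3527.23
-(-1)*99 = 99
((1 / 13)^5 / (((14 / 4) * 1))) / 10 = 1 / 12995255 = 0.00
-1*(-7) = 7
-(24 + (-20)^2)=-424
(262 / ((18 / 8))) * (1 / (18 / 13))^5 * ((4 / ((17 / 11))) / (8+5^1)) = 41156401 / 9034497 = 4.56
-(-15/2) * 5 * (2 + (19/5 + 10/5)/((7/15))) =541.07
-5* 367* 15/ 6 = -9175/ 2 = -4587.50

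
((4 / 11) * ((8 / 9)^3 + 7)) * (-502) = -11274920 / 8019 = -1406.03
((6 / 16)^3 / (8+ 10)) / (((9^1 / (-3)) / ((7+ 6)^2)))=-0.17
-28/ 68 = -7/ 17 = -0.41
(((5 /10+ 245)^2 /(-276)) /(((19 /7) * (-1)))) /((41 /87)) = 48939443 /286672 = 170.72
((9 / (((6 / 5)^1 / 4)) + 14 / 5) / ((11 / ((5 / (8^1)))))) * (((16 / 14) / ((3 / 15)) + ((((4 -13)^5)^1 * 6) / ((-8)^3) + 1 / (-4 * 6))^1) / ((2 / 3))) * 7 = 153773903 / 11264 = 13651.80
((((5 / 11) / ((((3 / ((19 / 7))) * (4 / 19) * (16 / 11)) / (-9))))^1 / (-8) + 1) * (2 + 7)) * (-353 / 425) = -28589823 / 1523200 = -18.77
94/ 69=1.36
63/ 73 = 0.86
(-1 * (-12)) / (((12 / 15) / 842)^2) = 13293075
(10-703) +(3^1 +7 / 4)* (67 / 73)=-201083 / 292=-688.64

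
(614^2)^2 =142125984016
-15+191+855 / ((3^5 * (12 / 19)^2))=718583 / 3888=184.82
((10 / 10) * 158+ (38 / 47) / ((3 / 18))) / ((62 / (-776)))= -2969752 / 1457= -2038.26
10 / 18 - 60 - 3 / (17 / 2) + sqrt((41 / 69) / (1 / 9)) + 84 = sqrt(2829) / 23 + 3703 / 153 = 26.52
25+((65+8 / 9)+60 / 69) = 91.76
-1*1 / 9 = -1 / 9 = -0.11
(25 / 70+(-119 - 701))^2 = 131675625 / 196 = 671814.41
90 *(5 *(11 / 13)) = 4950 / 13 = 380.77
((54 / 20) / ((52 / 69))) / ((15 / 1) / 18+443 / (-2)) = -5589 / 344240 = -0.02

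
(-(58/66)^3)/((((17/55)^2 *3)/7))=-4268075/257499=-16.58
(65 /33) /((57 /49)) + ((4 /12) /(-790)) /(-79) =198776477 /117393210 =1.69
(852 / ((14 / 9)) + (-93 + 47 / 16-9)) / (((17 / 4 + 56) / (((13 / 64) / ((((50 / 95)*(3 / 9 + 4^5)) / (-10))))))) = -37234509 / 1327142656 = -0.03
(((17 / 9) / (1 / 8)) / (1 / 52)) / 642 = 3536 / 2889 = 1.22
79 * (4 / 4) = 79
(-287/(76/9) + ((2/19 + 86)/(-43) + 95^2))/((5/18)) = 264384783/8170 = 32360.44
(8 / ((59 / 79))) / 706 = 316 / 20827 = 0.02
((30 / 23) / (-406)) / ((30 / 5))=-5 / 9338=-0.00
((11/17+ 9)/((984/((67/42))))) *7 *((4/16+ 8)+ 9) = 1541/816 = 1.89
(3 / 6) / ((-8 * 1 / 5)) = -5 / 16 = -0.31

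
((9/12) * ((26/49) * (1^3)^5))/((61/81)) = 3159/5978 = 0.53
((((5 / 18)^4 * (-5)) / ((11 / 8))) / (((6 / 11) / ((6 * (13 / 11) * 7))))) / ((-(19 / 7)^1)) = 1990625 / 2742498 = 0.73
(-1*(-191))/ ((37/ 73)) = 13943/ 37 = 376.84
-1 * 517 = -517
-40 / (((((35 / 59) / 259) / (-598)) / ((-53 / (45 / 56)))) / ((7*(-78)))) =5641312931072 / 15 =376087528738.13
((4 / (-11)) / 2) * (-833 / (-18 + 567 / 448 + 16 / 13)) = -1386112 / 141889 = -9.77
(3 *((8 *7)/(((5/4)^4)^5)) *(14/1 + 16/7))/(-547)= -3008263813595136/52165985107421875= -0.06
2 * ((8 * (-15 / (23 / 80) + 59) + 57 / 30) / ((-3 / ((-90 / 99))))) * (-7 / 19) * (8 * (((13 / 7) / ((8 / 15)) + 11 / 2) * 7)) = -91524874 / 14421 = -6346.64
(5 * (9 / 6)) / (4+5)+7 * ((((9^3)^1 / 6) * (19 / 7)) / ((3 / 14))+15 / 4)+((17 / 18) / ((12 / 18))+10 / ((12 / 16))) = 10814.83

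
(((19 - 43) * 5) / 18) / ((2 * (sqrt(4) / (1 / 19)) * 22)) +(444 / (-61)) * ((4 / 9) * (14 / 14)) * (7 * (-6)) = 10392847 / 76494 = 135.86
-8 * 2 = -16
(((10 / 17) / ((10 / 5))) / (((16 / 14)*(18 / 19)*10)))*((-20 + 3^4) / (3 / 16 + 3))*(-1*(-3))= 8113 / 5202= 1.56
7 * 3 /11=21 /11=1.91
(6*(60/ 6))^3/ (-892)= -54000/ 223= -242.15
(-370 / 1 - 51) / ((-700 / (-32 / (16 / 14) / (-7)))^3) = 421 / 5359375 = 0.00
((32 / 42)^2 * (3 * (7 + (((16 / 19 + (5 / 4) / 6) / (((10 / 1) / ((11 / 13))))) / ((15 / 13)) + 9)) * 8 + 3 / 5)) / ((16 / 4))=35244128 / 628425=56.08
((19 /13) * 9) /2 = 171 /26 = 6.58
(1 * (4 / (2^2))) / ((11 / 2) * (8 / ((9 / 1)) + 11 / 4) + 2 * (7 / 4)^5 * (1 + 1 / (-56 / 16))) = 4608 / 200269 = 0.02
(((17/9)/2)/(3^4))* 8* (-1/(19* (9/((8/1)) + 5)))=-544/678699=-0.00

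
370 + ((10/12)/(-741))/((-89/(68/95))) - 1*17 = 1326959863/3759093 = 353.00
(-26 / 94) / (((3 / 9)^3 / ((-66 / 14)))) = 35.21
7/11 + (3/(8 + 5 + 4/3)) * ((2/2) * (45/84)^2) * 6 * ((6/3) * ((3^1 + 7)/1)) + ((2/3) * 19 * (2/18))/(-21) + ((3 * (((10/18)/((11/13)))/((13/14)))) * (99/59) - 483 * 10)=-1067458060447/221525766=-4818.66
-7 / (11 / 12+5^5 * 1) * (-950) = 79800 / 37511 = 2.13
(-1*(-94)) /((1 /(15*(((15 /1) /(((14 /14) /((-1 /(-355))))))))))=4230 /71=59.58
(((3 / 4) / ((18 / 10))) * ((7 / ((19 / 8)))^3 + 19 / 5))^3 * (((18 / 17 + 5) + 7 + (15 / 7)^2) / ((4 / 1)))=5025560499584974190101 / 619312555583785728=8114.74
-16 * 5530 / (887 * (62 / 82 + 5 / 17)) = -15417640 / 162321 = -94.98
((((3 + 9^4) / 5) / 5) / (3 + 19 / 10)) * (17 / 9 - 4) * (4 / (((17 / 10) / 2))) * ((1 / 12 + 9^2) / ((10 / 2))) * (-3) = 46228064 / 1785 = 25898.08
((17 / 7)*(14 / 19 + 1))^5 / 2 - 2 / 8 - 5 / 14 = 111032256464719 / 166463183572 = 667.01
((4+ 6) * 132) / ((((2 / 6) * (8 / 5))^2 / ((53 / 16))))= 1967625 / 128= 15372.07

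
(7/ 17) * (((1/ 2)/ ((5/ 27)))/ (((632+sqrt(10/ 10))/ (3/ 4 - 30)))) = -7371/ 143480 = -0.05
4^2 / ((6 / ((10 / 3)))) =80 / 9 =8.89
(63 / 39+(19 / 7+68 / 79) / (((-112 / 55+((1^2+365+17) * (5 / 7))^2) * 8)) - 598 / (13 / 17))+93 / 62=-778.88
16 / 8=2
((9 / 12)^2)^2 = 81 / 256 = 0.32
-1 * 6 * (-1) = 6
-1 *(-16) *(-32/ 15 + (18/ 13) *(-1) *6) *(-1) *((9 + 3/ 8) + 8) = 566008/ 195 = 2902.61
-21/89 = -0.24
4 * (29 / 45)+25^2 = 28241 / 45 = 627.58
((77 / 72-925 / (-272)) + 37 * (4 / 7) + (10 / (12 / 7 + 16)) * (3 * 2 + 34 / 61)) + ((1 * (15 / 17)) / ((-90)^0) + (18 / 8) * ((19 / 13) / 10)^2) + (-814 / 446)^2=33.58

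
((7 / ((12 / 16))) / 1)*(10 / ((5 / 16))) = 298.67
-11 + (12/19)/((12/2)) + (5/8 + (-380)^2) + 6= 21948151/152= 144395.73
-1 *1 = -1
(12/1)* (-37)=-444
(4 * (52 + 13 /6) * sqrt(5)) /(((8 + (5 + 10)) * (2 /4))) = 42.13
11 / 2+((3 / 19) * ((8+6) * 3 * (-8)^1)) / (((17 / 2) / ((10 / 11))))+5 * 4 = 140883 / 7106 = 19.83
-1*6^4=-1296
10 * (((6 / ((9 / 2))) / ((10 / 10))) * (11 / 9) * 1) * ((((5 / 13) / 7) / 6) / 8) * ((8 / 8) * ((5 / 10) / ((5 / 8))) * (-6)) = -0.09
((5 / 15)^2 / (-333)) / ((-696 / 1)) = 1 / 2085912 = 0.00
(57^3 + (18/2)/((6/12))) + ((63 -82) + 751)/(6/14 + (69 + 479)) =711030153/3839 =185212.33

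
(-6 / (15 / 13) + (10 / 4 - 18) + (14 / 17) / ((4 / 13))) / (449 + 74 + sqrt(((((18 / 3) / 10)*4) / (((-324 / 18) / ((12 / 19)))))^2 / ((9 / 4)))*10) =-87324 / 2536655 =-0.03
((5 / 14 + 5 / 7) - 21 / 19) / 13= -9 / 3458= -0.00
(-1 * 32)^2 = 1024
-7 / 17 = -0.41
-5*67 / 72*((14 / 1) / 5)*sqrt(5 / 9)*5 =-2345*sqrt(5) / 108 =-48.55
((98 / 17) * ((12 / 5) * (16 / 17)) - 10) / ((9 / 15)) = 4366 / 867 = 5.04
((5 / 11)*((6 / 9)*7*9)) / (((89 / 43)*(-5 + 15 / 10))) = -2580 / 979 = -2.64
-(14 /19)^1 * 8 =-112 /19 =-5.89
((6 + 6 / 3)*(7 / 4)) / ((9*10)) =7 / 45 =0.16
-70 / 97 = -0.72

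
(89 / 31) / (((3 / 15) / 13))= 5785 / 31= 186.61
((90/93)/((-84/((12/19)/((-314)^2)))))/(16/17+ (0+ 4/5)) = -1275/30081836792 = -0.00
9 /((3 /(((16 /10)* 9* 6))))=1296 /5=259.20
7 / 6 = 1.17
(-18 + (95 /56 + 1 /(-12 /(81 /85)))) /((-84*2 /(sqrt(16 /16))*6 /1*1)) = 77983 /4798080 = 0.02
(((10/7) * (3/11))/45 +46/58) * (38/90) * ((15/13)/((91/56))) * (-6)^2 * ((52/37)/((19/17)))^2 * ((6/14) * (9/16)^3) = 3394702953/3252623528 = 1.04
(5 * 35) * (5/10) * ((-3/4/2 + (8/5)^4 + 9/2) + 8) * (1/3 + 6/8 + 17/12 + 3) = 8989.08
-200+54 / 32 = -3173 / 16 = -198.31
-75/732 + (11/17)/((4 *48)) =-19729/199104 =-0.10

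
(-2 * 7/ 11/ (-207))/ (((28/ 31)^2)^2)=923521/ 99969408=0.01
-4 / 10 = -2 / 5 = -0.40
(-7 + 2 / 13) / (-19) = 89 / 247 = 0.36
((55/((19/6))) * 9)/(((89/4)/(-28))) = -332640/1691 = -196.71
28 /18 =1.56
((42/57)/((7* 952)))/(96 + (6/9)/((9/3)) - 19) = 9/6285580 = 0.00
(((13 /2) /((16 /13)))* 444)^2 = 351900081 /64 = 5498438.77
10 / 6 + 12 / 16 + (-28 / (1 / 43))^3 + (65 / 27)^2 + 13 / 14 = -35625832210985 / 20412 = -1745337654.86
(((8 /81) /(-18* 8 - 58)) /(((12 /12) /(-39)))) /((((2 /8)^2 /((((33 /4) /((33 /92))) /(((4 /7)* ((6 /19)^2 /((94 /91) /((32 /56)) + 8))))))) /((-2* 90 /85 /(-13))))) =2324840 /11817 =196.74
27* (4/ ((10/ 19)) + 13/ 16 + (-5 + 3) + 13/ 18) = 15411/ 80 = 192.64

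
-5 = -5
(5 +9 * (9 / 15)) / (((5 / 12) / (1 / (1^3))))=624 / 25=24.96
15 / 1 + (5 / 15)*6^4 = 447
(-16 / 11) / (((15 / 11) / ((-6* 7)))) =224 / 5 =44.80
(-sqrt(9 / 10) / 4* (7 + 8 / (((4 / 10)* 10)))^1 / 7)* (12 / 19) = -81* sqrt(10) / 1330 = -0.19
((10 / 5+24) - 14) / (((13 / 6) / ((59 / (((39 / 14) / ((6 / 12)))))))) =9912 / 169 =58.65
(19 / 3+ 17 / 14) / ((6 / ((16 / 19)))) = 1268 / 1197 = 1.06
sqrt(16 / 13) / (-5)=-4 * sqrt(13) / 65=-0.22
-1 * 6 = -6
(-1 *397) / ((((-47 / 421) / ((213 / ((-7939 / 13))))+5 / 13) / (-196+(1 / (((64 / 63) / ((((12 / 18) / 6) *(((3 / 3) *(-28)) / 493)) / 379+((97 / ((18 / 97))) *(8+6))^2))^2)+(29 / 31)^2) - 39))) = -4772347550093446862149635709729050076324163 / 3048076542789064809897984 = -1565691505150533976.41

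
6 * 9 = 54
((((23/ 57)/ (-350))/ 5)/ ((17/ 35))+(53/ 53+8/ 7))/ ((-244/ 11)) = -7992479/ 82752600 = -0.10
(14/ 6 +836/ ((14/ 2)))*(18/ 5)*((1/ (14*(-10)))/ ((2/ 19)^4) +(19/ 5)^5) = 7884573887817/ 24500000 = 321819.34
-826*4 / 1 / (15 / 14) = -46256 / 15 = -3083.73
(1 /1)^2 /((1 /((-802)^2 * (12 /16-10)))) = -5949637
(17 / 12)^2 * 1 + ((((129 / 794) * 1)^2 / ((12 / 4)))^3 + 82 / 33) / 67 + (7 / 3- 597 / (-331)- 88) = -81.82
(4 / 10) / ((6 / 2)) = 2 / 15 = 0.13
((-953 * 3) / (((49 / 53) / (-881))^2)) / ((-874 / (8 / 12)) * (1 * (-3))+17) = -6233295435891 / 9483950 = -657246.76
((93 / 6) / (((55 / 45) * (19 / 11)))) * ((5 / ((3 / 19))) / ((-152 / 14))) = -21.41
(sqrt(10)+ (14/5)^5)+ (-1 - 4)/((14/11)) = sqrt(10)+ 7357661/43750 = 171.34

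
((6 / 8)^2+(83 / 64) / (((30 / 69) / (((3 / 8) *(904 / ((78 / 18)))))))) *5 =1946133 / 1664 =1169.55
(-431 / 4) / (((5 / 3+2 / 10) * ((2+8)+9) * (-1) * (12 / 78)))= 84045 / 4256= 19.75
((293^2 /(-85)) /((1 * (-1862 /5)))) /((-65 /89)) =-7640561 /2057510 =-3.71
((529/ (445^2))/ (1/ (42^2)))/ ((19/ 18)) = 16796808/ 3762475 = 4.46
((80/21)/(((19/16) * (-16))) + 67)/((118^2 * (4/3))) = 26653/7407568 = 0.00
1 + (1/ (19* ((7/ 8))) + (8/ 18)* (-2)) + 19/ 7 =3454/ 1197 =2.89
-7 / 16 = -0.44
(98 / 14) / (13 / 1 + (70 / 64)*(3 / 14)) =64 / 121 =0.53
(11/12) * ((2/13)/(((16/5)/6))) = 55/208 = 0.26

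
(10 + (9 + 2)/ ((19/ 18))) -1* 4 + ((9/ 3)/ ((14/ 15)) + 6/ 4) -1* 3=2412/ 133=18.14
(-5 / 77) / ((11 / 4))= -0.02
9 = 9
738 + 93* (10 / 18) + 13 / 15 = 11858 / 15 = 790.53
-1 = -1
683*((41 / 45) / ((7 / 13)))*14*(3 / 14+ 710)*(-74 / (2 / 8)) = -1071413373992 / 315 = -3401312298.39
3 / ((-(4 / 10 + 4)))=-15 / 22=-0.68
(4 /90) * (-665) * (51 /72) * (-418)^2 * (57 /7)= -268070297 /9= -29785588.56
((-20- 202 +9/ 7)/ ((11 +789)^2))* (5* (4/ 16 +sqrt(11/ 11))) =-309/ 143360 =-0.00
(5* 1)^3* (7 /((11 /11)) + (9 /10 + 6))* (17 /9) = 3281.94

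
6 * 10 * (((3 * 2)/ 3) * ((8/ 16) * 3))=180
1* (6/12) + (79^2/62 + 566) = 20682/31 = 667.16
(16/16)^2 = 1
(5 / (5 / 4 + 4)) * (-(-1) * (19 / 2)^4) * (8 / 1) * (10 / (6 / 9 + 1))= 2606420 / 7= 372345.71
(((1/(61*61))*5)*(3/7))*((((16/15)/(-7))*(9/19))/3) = -48/3464251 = -0.00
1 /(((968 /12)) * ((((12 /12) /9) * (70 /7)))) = 27 /2420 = 0.01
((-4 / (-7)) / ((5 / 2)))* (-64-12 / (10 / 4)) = -2752 / 175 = -15.73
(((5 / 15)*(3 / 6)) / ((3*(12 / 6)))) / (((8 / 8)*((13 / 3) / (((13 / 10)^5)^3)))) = 3937376385699289 / 12000000000000000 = 0.33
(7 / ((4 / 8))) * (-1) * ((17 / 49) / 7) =-0.69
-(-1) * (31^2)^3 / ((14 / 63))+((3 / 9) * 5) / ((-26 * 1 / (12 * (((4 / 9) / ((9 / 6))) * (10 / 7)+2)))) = 3993766562.64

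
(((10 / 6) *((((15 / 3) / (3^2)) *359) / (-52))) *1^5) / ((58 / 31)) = -278225 / 81432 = -3.42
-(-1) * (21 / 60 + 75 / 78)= 1.31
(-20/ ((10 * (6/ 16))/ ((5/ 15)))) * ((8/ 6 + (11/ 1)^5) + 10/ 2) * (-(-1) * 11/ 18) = -42519136/ 243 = -174975.87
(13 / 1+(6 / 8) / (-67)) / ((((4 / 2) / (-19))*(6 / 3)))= -66139 / 1072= -61.70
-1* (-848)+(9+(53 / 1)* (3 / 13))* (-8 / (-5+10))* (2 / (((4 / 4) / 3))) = 41872 / 65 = 644.18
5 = 5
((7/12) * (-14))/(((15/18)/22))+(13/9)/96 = -931327/4320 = -215.58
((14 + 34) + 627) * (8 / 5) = 1080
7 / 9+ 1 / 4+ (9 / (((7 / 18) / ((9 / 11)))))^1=55337 / 2772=19.96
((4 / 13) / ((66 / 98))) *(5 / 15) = 196 / 1287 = 0.15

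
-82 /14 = -41 /7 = -5.86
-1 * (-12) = 12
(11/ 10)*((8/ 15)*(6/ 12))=22/ 75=0.29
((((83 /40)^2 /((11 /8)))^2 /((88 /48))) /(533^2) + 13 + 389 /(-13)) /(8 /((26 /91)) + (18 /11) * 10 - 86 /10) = -127979766825037 /270460682492000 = -0.47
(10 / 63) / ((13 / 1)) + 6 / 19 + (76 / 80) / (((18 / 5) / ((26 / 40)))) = 1243703 / 2489760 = 0.50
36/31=1.16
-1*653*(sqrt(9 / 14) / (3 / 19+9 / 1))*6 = -343.03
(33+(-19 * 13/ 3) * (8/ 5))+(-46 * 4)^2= 506359/ 15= 33757.27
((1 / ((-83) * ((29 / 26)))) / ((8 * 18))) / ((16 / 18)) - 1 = -154061 / 154048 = -1.00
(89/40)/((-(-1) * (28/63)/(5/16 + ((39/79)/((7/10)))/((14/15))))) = 10598031/1981952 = 5.35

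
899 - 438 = 461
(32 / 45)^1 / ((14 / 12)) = 64 / 105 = 0.61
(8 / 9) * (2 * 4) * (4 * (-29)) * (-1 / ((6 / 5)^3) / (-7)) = -116000 / 1701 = -68.20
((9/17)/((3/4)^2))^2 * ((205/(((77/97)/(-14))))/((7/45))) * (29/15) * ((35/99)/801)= -1476262400/84030507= -17.57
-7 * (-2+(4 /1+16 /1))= -126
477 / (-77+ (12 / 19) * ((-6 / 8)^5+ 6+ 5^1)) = -2320128 / 341465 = -6.79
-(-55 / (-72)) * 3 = -55 / 24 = -2.29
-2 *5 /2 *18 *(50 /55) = -900 /11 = -81.82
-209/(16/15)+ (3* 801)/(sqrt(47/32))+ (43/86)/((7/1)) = -21937/112+ 9612* sqrt(94)/47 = 1786.94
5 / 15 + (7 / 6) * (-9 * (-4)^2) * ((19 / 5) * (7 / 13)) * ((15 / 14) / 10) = -7117 / 195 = -36.50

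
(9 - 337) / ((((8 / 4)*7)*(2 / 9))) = -738 / 7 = -105.43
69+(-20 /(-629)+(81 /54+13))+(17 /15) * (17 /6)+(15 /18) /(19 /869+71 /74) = 1158932399 /13231015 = 87.59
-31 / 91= -0.34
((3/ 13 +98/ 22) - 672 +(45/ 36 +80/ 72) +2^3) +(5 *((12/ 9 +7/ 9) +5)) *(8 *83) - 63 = 13092471/ 572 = 22888.94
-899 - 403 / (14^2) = -176607 / 196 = -901.06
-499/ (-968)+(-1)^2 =1467/ 968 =1.52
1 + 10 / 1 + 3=14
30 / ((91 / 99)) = 2970 / 91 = 32.64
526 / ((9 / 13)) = 6838 / 9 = 759.78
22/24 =11/12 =0.92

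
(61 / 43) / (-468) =-0.00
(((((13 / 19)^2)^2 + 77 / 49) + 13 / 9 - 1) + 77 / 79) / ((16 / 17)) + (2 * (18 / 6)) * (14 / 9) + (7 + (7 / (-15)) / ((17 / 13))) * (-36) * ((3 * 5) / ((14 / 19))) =-856653521023355 / 176421271824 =-4855.73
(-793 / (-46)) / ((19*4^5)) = 793 / 894976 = 0.00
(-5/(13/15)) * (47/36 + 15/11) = -26425/1716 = -15.40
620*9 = 5580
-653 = -653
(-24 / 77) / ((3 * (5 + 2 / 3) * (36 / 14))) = -4 / 561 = -0.01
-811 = -811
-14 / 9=-1.56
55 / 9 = 6.11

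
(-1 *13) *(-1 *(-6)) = -78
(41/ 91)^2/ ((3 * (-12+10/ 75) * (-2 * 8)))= 8405/ 23584288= 0.00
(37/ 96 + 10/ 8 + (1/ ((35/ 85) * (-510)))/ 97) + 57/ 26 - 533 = -2242081973/ 4236960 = -529.17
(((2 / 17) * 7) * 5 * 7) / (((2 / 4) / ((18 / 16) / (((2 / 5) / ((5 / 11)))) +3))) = 184485 / 748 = 246.64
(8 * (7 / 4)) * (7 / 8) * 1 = 49 / 4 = 12.25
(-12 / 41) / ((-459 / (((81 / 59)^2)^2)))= 19131876 / 8445800617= 0.00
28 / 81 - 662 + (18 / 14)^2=-2619545 / 3969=-660.00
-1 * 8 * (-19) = 152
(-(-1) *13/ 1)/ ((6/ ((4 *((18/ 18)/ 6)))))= 13/ 9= 1.44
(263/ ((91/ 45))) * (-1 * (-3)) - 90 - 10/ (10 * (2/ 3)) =298.66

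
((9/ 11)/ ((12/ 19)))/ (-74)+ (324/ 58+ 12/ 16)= 596637/ 94424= 6.32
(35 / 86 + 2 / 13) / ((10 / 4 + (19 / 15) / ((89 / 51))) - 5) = -0.32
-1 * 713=-713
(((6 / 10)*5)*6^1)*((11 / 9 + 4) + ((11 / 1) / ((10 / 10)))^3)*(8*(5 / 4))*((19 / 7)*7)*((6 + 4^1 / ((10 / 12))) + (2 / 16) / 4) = 197990051 / 4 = 49497512.75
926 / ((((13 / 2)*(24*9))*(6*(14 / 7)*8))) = 463 / 67392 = 0.01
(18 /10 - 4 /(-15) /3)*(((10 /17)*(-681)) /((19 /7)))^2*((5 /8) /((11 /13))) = 4102996625 /135014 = 30389.42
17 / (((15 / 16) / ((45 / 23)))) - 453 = -9603 / 23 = -417.52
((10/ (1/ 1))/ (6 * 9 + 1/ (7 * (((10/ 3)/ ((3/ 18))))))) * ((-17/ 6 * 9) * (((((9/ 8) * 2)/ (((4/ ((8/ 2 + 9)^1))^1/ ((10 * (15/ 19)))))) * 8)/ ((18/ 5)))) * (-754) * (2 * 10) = 1312242750000/ 143659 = 9134427.71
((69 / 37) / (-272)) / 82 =-69 / 825248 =-0.00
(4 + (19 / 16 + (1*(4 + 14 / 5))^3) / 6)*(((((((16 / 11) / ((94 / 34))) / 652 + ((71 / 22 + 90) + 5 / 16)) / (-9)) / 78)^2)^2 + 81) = 1835730078854862776951202143042104649839 / 400387718067946696317082162692096000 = 4584.88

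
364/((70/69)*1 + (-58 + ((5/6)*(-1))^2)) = -301392/46609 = -6.47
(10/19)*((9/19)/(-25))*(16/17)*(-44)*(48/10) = 304128/153425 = 1.98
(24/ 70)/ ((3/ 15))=12/ 7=1.71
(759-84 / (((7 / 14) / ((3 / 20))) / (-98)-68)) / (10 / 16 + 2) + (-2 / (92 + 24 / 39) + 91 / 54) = 23674432792 / 81278127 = 291.28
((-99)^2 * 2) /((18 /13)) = 14157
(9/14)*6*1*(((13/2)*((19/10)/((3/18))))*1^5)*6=1714.89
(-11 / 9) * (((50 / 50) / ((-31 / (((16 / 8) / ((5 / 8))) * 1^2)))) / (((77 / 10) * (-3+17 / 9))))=-16 / 1085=-0.01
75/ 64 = 1.17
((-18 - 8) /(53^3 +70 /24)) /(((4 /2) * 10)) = -78 /8932795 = -0.00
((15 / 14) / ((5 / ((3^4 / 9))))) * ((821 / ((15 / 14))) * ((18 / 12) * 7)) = 155169 / 10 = 15516.90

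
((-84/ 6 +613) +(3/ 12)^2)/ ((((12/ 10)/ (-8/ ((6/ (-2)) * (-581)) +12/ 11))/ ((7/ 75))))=369697/ 7304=50.62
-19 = -19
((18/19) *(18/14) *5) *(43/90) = 387/133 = 2.91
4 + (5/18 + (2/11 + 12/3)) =1675/198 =8.46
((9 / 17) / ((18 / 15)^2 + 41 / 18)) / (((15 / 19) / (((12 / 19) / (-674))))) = -1620 / 9584617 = -0.00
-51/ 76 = -0.67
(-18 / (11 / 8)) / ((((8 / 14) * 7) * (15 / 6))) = -72 / 55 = -1.31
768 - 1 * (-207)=975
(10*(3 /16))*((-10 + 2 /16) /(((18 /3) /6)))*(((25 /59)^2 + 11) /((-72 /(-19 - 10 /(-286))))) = -434253915 /7964528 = -54.52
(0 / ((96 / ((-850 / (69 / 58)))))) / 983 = 0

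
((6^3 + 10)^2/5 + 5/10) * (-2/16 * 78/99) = -120731/120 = -1006.09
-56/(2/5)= -140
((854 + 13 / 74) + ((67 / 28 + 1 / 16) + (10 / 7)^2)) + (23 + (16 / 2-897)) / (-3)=99845987 / 87024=1147.34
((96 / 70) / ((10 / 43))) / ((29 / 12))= 12384 / 5075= 2.44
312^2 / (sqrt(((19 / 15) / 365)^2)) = 532958400 / 19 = 28050442.11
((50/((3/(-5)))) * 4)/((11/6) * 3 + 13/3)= -2000/59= -33.90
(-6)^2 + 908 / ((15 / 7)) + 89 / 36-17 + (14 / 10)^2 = 402449 / 900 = 447.17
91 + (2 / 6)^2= 820 / 9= 91.11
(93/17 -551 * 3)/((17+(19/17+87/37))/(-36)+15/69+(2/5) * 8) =-4290265440/7418467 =-578.32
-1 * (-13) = 13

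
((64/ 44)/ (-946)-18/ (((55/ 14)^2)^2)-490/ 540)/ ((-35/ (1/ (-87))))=-0.00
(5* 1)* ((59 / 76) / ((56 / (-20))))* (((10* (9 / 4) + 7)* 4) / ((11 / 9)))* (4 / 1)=-783225 / 1463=-535.36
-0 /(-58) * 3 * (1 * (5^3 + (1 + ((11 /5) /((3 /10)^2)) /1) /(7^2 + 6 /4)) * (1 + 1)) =0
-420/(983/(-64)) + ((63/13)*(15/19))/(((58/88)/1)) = 233414580/7041229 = 33.15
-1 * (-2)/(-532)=-1/266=-0.00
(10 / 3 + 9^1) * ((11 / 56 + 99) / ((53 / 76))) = 3905165 / 2226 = 1754.34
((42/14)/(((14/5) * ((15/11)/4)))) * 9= 28.29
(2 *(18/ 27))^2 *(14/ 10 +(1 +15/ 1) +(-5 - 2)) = 832/ 45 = 18.49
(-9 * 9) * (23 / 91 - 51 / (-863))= -1983690 / 78533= -25.26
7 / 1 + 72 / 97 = 751 / 97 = 7.74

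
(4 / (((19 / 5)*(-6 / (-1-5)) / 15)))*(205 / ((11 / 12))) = 738000 / 209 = 3531.10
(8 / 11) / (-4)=-2 / 11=-0.18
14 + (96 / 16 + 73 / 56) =1193 / 56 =21.30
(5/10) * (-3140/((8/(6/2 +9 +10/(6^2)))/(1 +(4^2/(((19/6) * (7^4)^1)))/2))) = -7922539495/3284568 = -2412.05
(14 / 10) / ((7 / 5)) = 1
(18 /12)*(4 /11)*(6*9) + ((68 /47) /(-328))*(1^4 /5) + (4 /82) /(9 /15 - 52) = 1604474601 /54476290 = 29.45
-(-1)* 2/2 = 1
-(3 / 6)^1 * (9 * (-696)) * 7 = 21924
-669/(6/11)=-2453/2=-1226.50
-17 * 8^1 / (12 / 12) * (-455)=61880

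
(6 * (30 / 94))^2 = 8100 / 2209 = 3.67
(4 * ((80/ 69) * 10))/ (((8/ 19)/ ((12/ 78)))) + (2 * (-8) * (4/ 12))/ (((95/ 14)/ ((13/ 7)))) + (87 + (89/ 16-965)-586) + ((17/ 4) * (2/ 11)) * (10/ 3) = -21602529059/ 14997840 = -1440.38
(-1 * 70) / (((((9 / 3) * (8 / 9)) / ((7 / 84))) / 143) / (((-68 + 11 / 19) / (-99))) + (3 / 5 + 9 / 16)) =-31085600 / 662163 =-46.95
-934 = -934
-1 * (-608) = 608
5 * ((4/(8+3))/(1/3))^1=60/11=5.45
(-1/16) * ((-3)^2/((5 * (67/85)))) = -153/1072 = -0.14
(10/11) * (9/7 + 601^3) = 15195726160/77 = 197347092.99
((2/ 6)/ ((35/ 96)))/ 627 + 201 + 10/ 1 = 4630427/ 21945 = 211.00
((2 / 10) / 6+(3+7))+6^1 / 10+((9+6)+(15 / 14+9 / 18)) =5713 / 210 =27.20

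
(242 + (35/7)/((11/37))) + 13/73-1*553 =-236085/803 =-294.00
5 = 5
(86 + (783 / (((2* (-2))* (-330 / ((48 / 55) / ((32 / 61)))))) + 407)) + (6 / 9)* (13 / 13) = 71823689 / 145200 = 494.65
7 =7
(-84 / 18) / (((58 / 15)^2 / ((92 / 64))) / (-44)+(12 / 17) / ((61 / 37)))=-137739525 / 5660414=-24.33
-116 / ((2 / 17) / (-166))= 163676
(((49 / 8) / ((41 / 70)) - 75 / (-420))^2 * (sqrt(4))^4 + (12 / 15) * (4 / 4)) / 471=745749976 / 193978995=3.84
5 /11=0.45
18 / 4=9 / 2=4.50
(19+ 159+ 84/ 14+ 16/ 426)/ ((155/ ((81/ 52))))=52920/ 28613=1.85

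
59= 59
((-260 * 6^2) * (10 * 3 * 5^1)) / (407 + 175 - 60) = -78000 / 29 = -2689.66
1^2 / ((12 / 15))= 1.25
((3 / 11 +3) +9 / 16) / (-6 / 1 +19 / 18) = -6075 / 7832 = -0.78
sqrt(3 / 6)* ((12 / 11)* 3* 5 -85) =-755* sqrt(2) / 22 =-48.53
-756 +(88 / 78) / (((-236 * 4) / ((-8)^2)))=-1739732 / 2301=-756.08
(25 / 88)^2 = 625 / 7744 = 0.08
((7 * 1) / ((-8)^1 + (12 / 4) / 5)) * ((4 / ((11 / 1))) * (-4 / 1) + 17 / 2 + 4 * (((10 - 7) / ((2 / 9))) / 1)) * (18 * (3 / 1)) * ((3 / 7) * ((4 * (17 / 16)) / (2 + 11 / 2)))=-616437 / 814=-757.29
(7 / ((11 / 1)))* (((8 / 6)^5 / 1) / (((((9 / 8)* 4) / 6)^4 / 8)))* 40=587202560 / 216513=2712.09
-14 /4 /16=-7 /32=-0.22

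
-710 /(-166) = 355 /83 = 4.28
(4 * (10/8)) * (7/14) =5/2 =2.50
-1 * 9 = -9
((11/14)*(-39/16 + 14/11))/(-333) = 205/74592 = 0.00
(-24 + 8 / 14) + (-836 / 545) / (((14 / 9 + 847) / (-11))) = -13918688 / 594595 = -23.41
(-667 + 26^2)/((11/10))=90/11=8.18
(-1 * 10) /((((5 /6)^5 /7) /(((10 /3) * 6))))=-435456 /125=-3483.65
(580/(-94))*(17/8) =-2465/188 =-13.11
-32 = -32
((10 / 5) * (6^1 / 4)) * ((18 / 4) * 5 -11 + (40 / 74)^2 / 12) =94661 / 2738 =34.57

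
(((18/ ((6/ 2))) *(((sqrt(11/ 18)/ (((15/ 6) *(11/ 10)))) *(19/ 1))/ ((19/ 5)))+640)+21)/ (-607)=-661/ 607 - 20 *sqrt(22)/ 6677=-1.10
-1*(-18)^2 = -324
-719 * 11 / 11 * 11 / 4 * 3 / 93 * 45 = -355905 / 124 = -2870.20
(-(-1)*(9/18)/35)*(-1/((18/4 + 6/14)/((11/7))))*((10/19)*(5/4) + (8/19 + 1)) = -869/91770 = -0.01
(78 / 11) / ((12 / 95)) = 1235 / 22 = 56.14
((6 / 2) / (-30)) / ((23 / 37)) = -37 / 230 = -0.16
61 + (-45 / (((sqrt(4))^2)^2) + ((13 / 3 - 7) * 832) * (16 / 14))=-832417 / 336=-2477.43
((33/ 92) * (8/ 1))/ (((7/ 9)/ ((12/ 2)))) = 3564/ 161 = 22.14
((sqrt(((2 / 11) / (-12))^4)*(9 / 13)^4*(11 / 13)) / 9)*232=4698 / 4084223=0.00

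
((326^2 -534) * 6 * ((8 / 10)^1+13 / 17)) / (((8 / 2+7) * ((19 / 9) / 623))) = 24901606548 / 935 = 26632734.28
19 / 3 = 6.33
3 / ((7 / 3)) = 9 / 7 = 1.29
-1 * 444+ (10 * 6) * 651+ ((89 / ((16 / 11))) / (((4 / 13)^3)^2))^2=22330005857332914457 / 4294967296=5199109636.56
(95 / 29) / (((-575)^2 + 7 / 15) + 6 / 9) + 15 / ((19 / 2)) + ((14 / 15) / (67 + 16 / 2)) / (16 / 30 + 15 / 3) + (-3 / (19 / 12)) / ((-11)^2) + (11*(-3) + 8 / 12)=-21109587855100759 / 686093819866400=-30.77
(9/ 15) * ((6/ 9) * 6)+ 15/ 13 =3.55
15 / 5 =3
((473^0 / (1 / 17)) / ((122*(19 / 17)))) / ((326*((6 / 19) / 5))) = 1445 / 238632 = 0.01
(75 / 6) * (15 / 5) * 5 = 375 / 2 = 187.50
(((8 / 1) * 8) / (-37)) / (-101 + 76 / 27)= 1728 / 98087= 0.02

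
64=64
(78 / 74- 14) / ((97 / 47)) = -22513 / 3589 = -6.27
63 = 63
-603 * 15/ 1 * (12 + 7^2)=-551745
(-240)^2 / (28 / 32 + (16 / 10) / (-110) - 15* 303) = -42240000 / 3332369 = -12.68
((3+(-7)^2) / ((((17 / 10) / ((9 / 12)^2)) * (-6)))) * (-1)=195 / 68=2.87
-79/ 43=-1.84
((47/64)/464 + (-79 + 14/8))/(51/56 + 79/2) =-517993/270976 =-1.91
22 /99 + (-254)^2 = 580646 /9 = 64516.22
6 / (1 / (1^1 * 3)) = 18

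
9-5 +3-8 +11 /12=-1 /12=-0.08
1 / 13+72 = 937 / 13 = 72.08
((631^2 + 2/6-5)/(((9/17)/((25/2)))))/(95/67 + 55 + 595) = 6802500955/471366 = 14431.46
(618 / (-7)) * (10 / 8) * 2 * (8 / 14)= -6180 / 49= -126.12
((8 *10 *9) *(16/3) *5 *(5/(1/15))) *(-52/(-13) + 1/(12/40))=10560000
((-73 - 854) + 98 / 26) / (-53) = 12002 / 689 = 17.42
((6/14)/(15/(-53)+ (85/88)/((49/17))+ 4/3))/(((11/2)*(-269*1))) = -53424/255512071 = -0.00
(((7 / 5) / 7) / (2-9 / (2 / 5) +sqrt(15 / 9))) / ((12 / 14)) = -287 / 25115-14 *sqrt(15) / 75345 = -0.01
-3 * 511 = -1533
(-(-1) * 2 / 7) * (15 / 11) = 30 / 77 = 0.39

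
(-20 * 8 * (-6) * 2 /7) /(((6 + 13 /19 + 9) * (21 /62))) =376960 /7301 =51.63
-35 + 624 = 589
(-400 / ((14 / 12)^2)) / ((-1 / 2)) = 28800 / 49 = 587.76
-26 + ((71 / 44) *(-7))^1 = -1641 / 44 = -37.30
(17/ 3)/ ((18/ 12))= 34/ 9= 3.78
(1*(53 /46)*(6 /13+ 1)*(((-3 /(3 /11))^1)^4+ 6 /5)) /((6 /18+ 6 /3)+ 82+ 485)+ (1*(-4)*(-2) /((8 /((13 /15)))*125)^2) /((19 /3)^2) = 1559424333343403 /36007775781250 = 43.31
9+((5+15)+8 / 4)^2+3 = 496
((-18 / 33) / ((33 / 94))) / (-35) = 188 / 4235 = 0.04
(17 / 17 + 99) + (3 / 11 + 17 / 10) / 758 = 8338217 / 83380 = 100.00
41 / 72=0.57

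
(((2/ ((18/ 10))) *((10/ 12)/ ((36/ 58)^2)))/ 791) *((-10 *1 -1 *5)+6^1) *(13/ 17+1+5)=-2417875/ 13070484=-0.18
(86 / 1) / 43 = 2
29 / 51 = 0.57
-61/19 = -3.21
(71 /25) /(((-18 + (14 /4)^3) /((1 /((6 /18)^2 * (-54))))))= -284 /14925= -0.02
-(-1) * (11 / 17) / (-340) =-11 / 5780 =-0.00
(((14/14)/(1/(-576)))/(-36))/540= 4/135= 0.03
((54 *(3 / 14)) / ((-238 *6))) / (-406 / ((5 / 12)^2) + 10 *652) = -675 / 348313952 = -0.00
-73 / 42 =-1.74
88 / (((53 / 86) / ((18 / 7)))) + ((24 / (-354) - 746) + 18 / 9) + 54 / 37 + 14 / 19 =-5765731236 / 15387967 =-374.69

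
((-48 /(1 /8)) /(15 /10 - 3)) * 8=2048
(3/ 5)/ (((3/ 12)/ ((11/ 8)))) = 33/ 10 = 3.30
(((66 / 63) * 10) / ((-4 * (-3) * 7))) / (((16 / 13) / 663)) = 67.18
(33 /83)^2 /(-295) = -1089 /2032255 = -0.00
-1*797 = -797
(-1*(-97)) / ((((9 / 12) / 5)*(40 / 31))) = 3007 / 6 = 501.17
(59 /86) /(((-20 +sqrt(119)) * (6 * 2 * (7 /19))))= -5605 /507486-1121 * sqrt(119) /2029944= -0.02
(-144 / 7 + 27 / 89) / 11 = -12627 / 6853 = -1.84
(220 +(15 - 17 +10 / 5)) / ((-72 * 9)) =-55 / 162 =-0.34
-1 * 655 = -655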